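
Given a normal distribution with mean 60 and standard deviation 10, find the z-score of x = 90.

3

Step 1: Recall the z-score formula: z = (x - mu) / sigma
Step 2: Substitute values: z = (90 - 60) / 10
Step 3: z = 30 / 10 = 3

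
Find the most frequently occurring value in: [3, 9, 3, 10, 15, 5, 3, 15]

3

Step 1: Count the frequency of each value:
  3: appears 3 time(s)
  5: appears 1 time(s)
  9: appears 1 time(s)
  10: appears 1 time(s)
  15: appears 2 time(s)
Step 2: The value 3 appears most frequently (3 times).
Step 3: Mode = 3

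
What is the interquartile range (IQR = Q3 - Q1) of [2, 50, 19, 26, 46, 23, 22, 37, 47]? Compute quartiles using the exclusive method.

26

Step 1: Sort the data: [2, 19, 22, 23, 26, 37, 46, 47, 50]
Step 2: n = 9
Step 3: Using the exclusive quartile method:
  Q1 = 20.5
  Q2 (median) = 26
  Q3 = 46.5
  IQR = Q3 - Q1 = 46.5 - 20.5 = 26
Step 4: IQR = 26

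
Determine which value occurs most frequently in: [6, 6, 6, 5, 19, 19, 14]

6

Step 1: Count the frequency of each value:
  5: appears 1 time(s)
  6: appears 3 time(s)
  14: appears 1 time(s)
  19: appears 2 time(s)
Step 2: The value 6 appears most frequently (3 times).
Step 3: Mode = 6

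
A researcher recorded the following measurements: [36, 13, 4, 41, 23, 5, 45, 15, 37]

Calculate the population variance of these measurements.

222.8889

Step 1: Compute the mean: (36 + 13 + 4 + 41 + 23 + 5 + 45 + 15 + 37) / 9 = 24.3333
Step 2: Compute squared deviations from the mean:
  (36 - 24.3333)^2 = 136.1111
  (13 - 24.3333)^2 = 128.4444
  (4 - 24.3333)^2 = 413.4444
  (41 - 24.3333)^2 = 277.7778
  (23 - 24.3333)^2 = 1.7778
  (5 - 24.3333)^2 = 373.7778
  (45 - 24.3333)^2 = 427.1111
  (15 - 24.3333)^2 = 87.1111
  (37 - 24.3333)^2 = 160.4444
Step 3: Sum of squared deviations = 2006
Step 4: Population variance = 2006 / 9 = 222.8889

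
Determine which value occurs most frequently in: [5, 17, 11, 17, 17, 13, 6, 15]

17

Step 1: Count the frequency of each value:
  5: appears 1 time(s)
  6: appears 1 time(s)
  11: appears 1 time(s)
  13: appears 1 time(s)
  15: appears 1 time(s)
  17: appears 3 time(s)
Step 2: The value 17 appears most frequently (3 times).
Step 3: Mode = 17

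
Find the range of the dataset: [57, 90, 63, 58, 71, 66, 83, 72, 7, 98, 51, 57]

91

Step 1: Identify the maximum value: max = 98
Step 2: Identify the minimum value: min = 7
Step 3: Range = max - min = 98 - 7 = 91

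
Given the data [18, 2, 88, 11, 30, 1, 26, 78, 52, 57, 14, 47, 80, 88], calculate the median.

38.5

Step 1: Sort the data in ascending order: [1, 2, 11, 14, 18, 26, 30, 47, 52, 57, 78, 80, 88, 88]
Step 2: The number of values is n = 14.
Step 3: Since n is even, the median is the average of positions 7 and 8:
  Median = (30 + 47) / 2 = 38.5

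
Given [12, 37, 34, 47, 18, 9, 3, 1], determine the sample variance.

293.2679

Step 1: Compute the mean: (12 + 37 + 34 + 47 + 18 + 9 + 3 + 1) / 8 = 20.125
Step 2: Compute squared deviations from the mean:
  (12 - 20.125)^2 = 66.0156
  (37 - 20.125)^2 = 284.7656
  (34 - 20.125)^2 = 192.5156
  (47 - 20.125)^2 = 722.2656
  (18 - 20.125)^2 = 4.5156
  (9 - 20.125)^2 = 123.7656
  (3 - 20.125)^2 = 293.2656
  (1 - 20.125)^2 = 365.7656
Step 3: Sum of squared deviations = 2052.875
Step 4: Sample variance = 2052.875 / 7 = 293.2679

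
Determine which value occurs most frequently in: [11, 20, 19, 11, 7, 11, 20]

11

Step 1: Count the frequency of each value:
  7: appears 1 time(s)
  11: appears 3 time(s)
  19: appears 1 time(s)
  20: appears 2 time(s)
Step 2: The value 11 appears most frequently (3 times).
Step 3: Mode = 11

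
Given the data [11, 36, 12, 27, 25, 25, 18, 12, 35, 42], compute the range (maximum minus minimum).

31

Step 1: Identify the maximum value: max = 42
Step 2: Identify the minimum value: min = 11
Step 3: Range = max - min = 42 - 11 = 31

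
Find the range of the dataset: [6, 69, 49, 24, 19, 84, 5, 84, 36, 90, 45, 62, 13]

85

Step 1: Identify the maximum value: max = 90
Step 2: Identify the minimum value: min = 5
Step 3: Range = max - min = 90 - 5 = 85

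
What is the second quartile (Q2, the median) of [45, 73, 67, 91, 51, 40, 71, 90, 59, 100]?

69

Step 1: Sort the data: [40, 45, 51, 59, 67, 71, 73, 90, 91, 100]
Step 2: n = 10
Step 3: Q2 is the median. Since n is even, it is the average of the values at positions 5 and 6:
  Q2 = (67 + 71) / 2 = 69
Step 4: Q2 = 69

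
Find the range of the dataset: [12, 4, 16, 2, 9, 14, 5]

14

Step 1: Identify the maximum value: max = 16
Step 2: Identify the minimum value: min = 2
Step 3: Range = max - min = 16 - 2 = 14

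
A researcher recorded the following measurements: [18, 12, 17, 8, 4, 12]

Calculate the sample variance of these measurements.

28.1667

Step 1: Compute the mean: (18 + 12 + 17 + 8 + 4 + 12) / 6 = 11.8333
Step 2: Compute squared deviations from the mean:
  (18 - 11.8333)^2 = 38.0278
  (12 - 11.8333)^2 = 0.0278
  (17 - 11.8333)^2 = 26.6944
  (8 - 11.8333)^2 = 14.6944
  (4 - 11.8333)^2 = 61.3611
  (12 - 11.8333)^2 = 0.0278
Step 3: Sum of squared deviations = 140.8333
Step 4: Sample variance = 140.8333 / 5 = 28.1667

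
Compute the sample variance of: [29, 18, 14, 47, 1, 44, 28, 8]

269.9821

Step 1: Compute the mean: (29 + 18 + 14 + 47 + 1 + 44 + 28 + 8) / 8 = 23.625
Step 2: Compute squared deviations from the mean:
  (29 - 23.625)^2 = 28.8906
  (18 - 23.625)^2 = 31.6406
  (14 - 23.625)^2 = 92.6406
  (47 - 23.625)^2 = 546.3906
  (1 - 23.625)^2 = 511.8906
  (44 - 23.625)^2 = 415.1406
  (28 - 23.625)^2 = 19.1406
  (8 - 23.625)^2 = 244.1406
Step 3: Sum of squared deviations = 1889.875
Step 4: Sample variance = 1889.875 / 7 = 269.9821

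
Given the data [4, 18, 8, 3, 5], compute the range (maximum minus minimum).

15

Step 1: Identify the maximum value: max = 18
Step 2: Identify the minimum value: min = 3
Step 3: Range = max - min = 18 - 3 = 15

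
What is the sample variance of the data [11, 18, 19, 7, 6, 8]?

32.3

Step 1: Compute the mean: (11 + 18 + 19 + 7 + 6 + 8) / 6 = 11.5
Step 2: Compute squared deviations from the mean:
  (11 - 11.5)^2 = 0.25
  (18 - 11.5)^2 = 42.25
  (19 - 11.5)^2 = 56.25
  (7 - 11.5)^2 = 20.25
  (6 - 11.5)^2 = 30.25
  (8 - 11.5)^2 = 12.25
Step 3: Sum of squared deviations = 161.5
Step 4: Sample variance = 161.5 / 5 = 32.3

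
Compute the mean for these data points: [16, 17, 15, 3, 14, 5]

11.6667

Step 1: Sum all values: 16 + 17 + 15 + 3 + 14 + 5 = 70
Step 2: Count the number of values: n = 6
Step 3: Mean = sum / n = 70 / 6 = 11.6667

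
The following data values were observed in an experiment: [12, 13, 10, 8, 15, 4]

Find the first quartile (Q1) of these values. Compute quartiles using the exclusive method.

7

Step 1: Sort the data: [4, 8, 10, 12, 13, 15]
Step 2: n = 6
Step 3: Using the exclusive quartile method:
  Q1 = 7
  Q2 (median) = 11
  Q3 = 13.5
  IQR = Q3 - Q1 = 13.5 - 7 = 6.5
Step 4: Q1 = 7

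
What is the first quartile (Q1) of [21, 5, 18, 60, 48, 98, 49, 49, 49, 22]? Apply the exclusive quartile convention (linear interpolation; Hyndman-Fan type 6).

20.25

Step 1: Sort the data: [5, 18, 21, 22, 48, 49, 49, 49, 60, 98]
Step 2: n = 10
Step 3: Using the exclusive quartile method:
  Q1 = 20.25
  Q2 (median) = 48.5
  Q3 = 51.75
  IQR = Q3 - Q1 = 51.75 - 20.25 = 31.5
Step 4: Q1 = 20.25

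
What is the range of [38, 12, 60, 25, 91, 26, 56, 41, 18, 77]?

79

Step 1: Identify the maximum value: max = 91
Step 2: Identify the minimum value: min = 12
Step 3: Range = max - min = 91 - 12 = 79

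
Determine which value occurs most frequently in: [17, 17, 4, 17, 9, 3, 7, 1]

17

Step 1: Count the frequency of each value:
  1: appears 1 time(s)
  3: appears 1 time(s)
  4: appears 1 time(s)
  7: appears 1 time(s)
  9: appears 1 time(s)
  17: appears 3 time(s)
Step 2: The value 17 appears most frequently (3 times).
Step 3: Mode = 17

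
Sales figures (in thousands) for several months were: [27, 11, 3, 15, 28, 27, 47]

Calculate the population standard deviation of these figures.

13.308

Step 1: Compute the mean: 22.5714
Step 2: Sum of squared deviations from the mean: 1239.7143
Step 3: Population variance = 1239.7143 / 7 = 177.102
Step 4: Standard deviation = sqrt(177.102) = 13.308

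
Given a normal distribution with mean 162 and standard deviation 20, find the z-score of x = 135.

-1.35

Step 1: Recall the z-score formula: z = (x - mu) / sigma
Step 2: Substitute values: z = (135 - 162) / 20
Step 3: z = -27 / 20 = -1.35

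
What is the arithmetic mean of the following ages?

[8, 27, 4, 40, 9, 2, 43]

19

Step 1: Sum all values: 8 + 27 + 4 + 40 + 9 + 2 + 43 = 133
Step 2: Count the number of values: n = 7
Step 3: Mean = sum / n = 133 / 7 = 19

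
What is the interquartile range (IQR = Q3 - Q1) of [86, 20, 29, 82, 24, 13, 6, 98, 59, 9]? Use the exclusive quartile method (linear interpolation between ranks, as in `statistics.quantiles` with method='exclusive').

71

Step 1: Sort the data: [6, 9, 13, 20, 24, 29, 59, 82, 86, 98]
Step 2: n = 10
Step 3: Using the exclusive quartile method:
  Q1 = 12
  Q2 (median) = 26.5
  Q3 = 83
  IQR = Q3 - Q1 = 83 - 12 = 71
Step 4: IQR = 71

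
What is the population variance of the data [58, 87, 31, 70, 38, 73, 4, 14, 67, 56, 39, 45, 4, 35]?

617.5153

Step 1: Compute the mean: (58 + 87 + 31 + 70 + 38 + 73 + 4 + 14 + 67 + 56 + 39 + 45 + 4 + 35) / 14 = 44.3571
Step 2: Compute squared deviations from the mean:
  (58 - 44.3571)^2 = 186.1276
  (87 - 44.3571)^2 = 1818.4133
  (31 - 44.3571)^2 = 178.4133
  (70 - 44.3571)^2 = 657.5561
  (38 - 44.3571)^2 = 40.4133
  (73 - 44.3571)^2 = 820.4133
  (4 - 44.3571)^2 = 1628.699
  (14 - 44.3571)^2 = 921.5561
  (67 - 44.3571)^2 = 512.699
  (56 - 44.3571)^2 = 135.5561
  (39 - 44.3571)^2 = 28.699
  (45 - 44.3571)^2 = 0.4133
  (4 - 44.3571)^2 = 1628.699
  (35 - 44.3571)^2 = 87.5561
Step 3: Sum of squared deviations = 8645.2143
Step 4: Population variance = 8645.2143 / 14 = 617.5153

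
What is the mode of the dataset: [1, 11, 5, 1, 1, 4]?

1

Step 1: Count the frequency of each value:
  1: appears 3 time(s)
  4: appears 1 time(s)
  5: appears 1 time(s)
  11: appears 1 time(s)
Step 2: The value 1 appears most frequently (3 times).
Step 3: Mode = 1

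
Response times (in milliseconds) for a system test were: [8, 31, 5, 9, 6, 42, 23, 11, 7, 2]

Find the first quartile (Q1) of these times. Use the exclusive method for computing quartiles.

5.75

Step 1: Sort the data: [2, 5, 6, 7, 8, 9, 11, 23, 31, 42]
Step 2: n = 10
Step 3: Using the exclusive quartile method:
  Q1 = 5.75
  Q2 (median) = 8.5
  Q3 = 25
  IQR = Q3 - Q1 = 25 - 5.75 = 19.25
Step 4: Q1 = 5.75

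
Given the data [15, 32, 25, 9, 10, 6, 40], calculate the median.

15

Step 1: Sort the data in ascending order: [6, 9, 10, 15, 25, 32, 40]
Step 2: The number of values is n = 7.
Step 3: Since n is odd, the median is the middle value at position 4: 15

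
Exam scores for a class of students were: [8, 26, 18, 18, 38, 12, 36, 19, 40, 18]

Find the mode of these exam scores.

18

Step 1: Count the frequency of each value:
  8: appears 1 time(s)
  12: appears 1 time(s)
  18: appears 3 time(s)
  19: appears 1 time(s)
  26: appears 1 time(s)
  36: appears 1 time(s)
  38: appears 1 time(s)
  40: appears 1 time(s)
Step 2: The value 18 appears most frequently (3 times).
Step 3: Mode = 18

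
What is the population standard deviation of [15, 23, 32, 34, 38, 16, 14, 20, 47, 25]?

10.4614

Step 1: Compute the mean: 26.4
Step 2: Sum of squared deviations from the mean: 1094.4
Step 3: Population variance = 1094.4 / 10 = 109.44
Step 4: Standard deviation = sqrt(109.44) = 10.4614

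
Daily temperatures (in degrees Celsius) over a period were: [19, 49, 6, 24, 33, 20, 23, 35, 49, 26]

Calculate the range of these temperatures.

43

Step 1: Identify the maximum value: max = 49
Step 2: Identify the minimum value: min = 6
Step 3: Range = max - min = 49 - 6 = 43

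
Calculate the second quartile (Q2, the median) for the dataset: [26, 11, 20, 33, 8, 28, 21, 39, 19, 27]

23.5

Step 1: Sort the data: [8, 11, 19, 20, 21, 26, 27, 28, 33, 39]
Step 2: n = 10
Step 3: Q2 is the median. Since n is even, it is the average of the values at positions 5 and 6:
  Q2 = (21 + 26) / 2 = 23.5
Step 4: Q2 = 23.5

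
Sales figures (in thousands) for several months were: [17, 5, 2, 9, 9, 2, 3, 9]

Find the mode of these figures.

9

Step 1: Count the frequency of each value:
  2: appears 2 time(s)
  3: appears 1 time(s)
  5: appears 1 time(s)
  9: appears 3 time(s)
  17: appears 1 time(s)
Step 2: The value 9 appears most frequently (3 times).
Step 3: Mode = 9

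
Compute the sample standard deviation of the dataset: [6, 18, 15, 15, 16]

4.6368

Step 1: Compute the mean: 14
Step 2: Sum of squared deviations from the mean: 86
Step 3: Sample variance = 86 / 4 = 21.5
Step 4: Standard deviation = sqrt(21.5) = 4.6368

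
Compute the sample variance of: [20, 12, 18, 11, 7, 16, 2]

40.2381

Step 1: Compute the mean: (20 + 12 + 18 + 11 + 7 + 16 + 2) / 7 = 12.2857
Step 2: Compute squared deviations from the mean:
  (20 - 12.2857)^2 = 59.5102
  (12 - 12.2857)^2 = 0.0816
  (18 - 12.2857)^2 = 32.6531
  (11 - 12.2857)^2 = 1.6531
  (7 - 12.2857)^2 = 27.9388
  (16 - 12.2857)^2 = 13.7959
  (2 - 12.2857)^2 = 105.7959
Step 3: Sum of squared deviations = 241.4286
Step 4: Sample variance = 241.4286 / 6 = 40.2381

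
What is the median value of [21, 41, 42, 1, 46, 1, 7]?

21

Step 1: Sort the data in ascending order: [1, 1, 7, 21, 41, 42, 46]
Step 2: The number of values is n = 7.
Step 3: Since n is odd, the median is the middle value at position 4: 21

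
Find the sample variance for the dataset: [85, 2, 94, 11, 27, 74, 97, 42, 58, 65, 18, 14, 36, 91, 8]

1182.981

Step 1: Compute the mean: (85 + 2 + 94 + 11 + 27 + 74 + 97 + 42 + 58 + 65 + 18 + 14 + 36 + 91 + 8) / 15 = 48.1333
Step 2: Compute squared deviations from the mean:
  (85 - 48.1333)^2 = 1359.1511
  (2 - 48.1333)^2 = 2128.2844
  (94 - 48.1333)^2 = 2103.7511
  (11 - 48.1333)^2 = 1378.8844
  (27 - 48.1333)^2 = 446.6178
  (74 - 48.1333)^2 = 669.0844
  (97 - 48.1333)^2 = 2387.9511
  (42 - 48.1333)^2 = 37.6178
  (58 - 48.1333)^2 = 97.3511
  (65 - 48.1333)^2 = 284.4844
  (18 - 48.1333)^2 = 908.0178
  (14 - 48.1333)^2 = 1165.0844
  (36 - 48.1333)^2 = 147.2178
  (91 - 48.1333)^2 = 1837.5511
  (8 - 48.1333)^2 = 1610.6844
Step 3: Sum of squared deviations = 16561.7333
Step 4: Sample variance = 16561.7333 / 14 = 1182.981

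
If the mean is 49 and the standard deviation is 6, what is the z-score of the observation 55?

1

Step 1: Recall the z-score formula: z = (x - mu) / sigma
Step 2: Substitute values: z = (55 - 49) / 6
Step 3: z = 6 / 6 = 1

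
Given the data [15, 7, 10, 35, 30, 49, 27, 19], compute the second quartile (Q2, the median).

23

Step 1: Sort the data: [7, 10, 15, 19, 27, 30, 35, 49]
Step 2: n = 8
Step 3: Q2 is the median. Since n is even, it is the average of the values at positions 4 and 5:
  Q2 = (19 + 27) / 2 = 23
Step 4: Q2 = 23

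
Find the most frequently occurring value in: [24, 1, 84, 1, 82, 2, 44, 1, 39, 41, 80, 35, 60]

1

Step 1: Count the frequency of each value:
  1: appears 3 time(s)
  2: appears 1 time(s)
  24: appears 1 time(s)
  35: appears 1 time(s)
  39: appears 1 time(s)
  41: appears 1 time(s)
  44: appears 1 time(s)
  60: appears 1 time(s)
  80: appears 1 time(s)
  82: appears 1 time(s)
  84: appears 1 time(s)
Step 2: The value 1 appears most frequently (3 times).
Step 3: Mode = 1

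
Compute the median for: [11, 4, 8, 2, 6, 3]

5

Step 1: Sort the data in ascending order: [2, 3, 4, 6, 8, 11]
Step 2: The number of values is n = 6.
Step 3: Since n is even, the median is the average of positions 3 and 4:
  Median = (4 + 6) / 2 = 5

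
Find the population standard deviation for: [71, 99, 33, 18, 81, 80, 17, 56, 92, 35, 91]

29.288

Step 1: Compute the mean: 61.1818
Step 2: Sum of squared deviations from the mean: 9435.6364
Step 3: Population variance = 9435.6364 / 11 = 857.7851
Step 4: Standard deviation = sqrt(857.7851) = 29.288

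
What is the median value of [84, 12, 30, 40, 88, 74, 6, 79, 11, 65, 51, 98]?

58

Step 1: Sort the data in ascending order: [6, 11, 12, 30, 40, 51, 65, 74, 79, 84, 88, 98]
Step 2: The number of values is n = 12.
Step 3: Since n is even, the median is the average of positions 6 and 7:
  Median = (51 + 65) / 2 = 58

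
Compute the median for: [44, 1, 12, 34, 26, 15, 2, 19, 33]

19

Step 1: Sort the data in ascending order: [1, 2, 12, 15, 19, 26, 33, 34, 44]
Step 2: The number of values is n = 9.
Step 3: Since n is odd, the median is the middle value at position 5: 19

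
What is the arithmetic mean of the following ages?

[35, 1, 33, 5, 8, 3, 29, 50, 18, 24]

20.6

Step 1: Sum all values: 35 + 1 + 33 + 5 + 8 + 3 + 29 + 50 + 18 + 24 = 206
Step 2: Count the number of values: n = 10
Step 3: Mean = sum / n = 206 / 10 = 20.6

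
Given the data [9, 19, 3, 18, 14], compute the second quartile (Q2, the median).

14

Step 1: Sort the data: [3, 9, 14, 18, 19]
Step 2: n = 5
Step 3: Q2 is the median. Since n is odd, it is the middle value at position 3: 14
Step 4: Q2 = 14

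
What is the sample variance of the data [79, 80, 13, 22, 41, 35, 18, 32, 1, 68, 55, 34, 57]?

632.141

Step 1: Compute the mean: (79 + 80 + 13 + 22 + 41 + 35 + 18 + 32 + 1 + 68 + 55 + 34 + 57) / 13 = 41.1538
Step 2: Compute squared deviations from the mean:
  (79 - 41.1538)^2 = 1432.3314
  (80 - 41.1538)^2 = 1509.0237
  (13 - 41.1538)^2 = 792.6391
  (22 - 41.1538)^2 = 366.8698
  (41 - 41.1538)^2 = 0.0237
  (35 - 41.1538)^2 = 37.8698
  (18 - 41.1538)^2 = 536.1006
  (32 - 41.1538)^2 = 83.7929
  (1 - 41.1538)^2 = 1612.3314
  (68 - 41.1538)^2 = 720.716
  (55 - 41.1538)^2 = 191.716
  (34 - 41.1538)^2 = 51.1775
  (57 - 41.1538)^2 = 251.1006
Step 3: Sum of squared deviations = 7585.6923
Step 4: Sample variance = 7585.6923 / 12 = 632.141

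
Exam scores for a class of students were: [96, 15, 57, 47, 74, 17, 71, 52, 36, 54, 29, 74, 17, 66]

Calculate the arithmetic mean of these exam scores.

50.3571

Step 1: Sum all values: 96 + 15 + 57 + 47 + 74 + 17 + 71 + 52 + 36 + 54 + 29 + 74 + 17 + 66 = 705
Step 2: Count the number of values: n = 14
Step 3: Mean = sum / n = 705 / 14 = 50.3571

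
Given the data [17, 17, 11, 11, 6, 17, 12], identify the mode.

17

Step 1: Count the frequency of each value:
  6: appears 1 time(s)
  11: appears 2 time(s)
  12: appears 1 time(s)
  17: appears 3 time(s)
Step 2: The value 17 appears most frequently (3 times).
Step 3: Mode = 17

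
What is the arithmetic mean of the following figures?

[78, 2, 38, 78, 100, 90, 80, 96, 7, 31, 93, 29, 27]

57.6154

Step 1: Sum all values: 78 + 2 + 38 + 78 + 100 + 90 + 80 + 96 + 7 + 31 + 93 + 29 + 27 = 749
Step 2: Count the number of values: n = 13
Step 3: Mean = sum / n = 749 / 13 = 57.6154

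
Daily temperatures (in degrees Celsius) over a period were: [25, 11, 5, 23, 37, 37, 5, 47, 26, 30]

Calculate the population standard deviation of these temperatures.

13.403

Step 1: Compute the mean: 24.6
Step 2: Sum of squared deviations from the mean: 1796.4
Step 3: Population variance = 1796.4 / 10 = 179.64
Step 4: Standard deviation = sqrt(179.64) = 13.403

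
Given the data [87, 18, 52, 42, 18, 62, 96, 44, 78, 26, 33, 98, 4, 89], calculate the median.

48

Step 1: Sort the data in ascending order: [4, 18, 18, 26, 33, 42, 44, 52, 62, 78, 87, 89, 96, 98]
Step 2: The number of values is n = 14.
Step 3: Since n is even, the median is the average of positions 7 and 8:
  Median = (44 + 52) / 2 = 48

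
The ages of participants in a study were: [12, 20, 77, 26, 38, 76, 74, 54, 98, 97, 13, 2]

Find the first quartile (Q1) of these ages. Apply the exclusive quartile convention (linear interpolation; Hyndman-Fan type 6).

14.75

Step 1: Sort the data: [2, 12, 13, 20, 26, 38, 54, 74, 76, 77, 97, 98]
Step 2: n = 12
Step 3: Using the exclusive quartile method:
  Q1 = 14.75
  Q2 (median) = 46
  Q3 = 76.75
  IQR = Q3 - Q1 = 76.75 - 14.75 = 62
Step 4: Q1 = 14.75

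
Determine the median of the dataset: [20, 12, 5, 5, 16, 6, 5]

6

Step 1: Sort the data in ascending order: [5, 5, 5, 6, 12, 16, 20]
Step 2: The number of values is n = 7.
Step 3: Since n is odd, the median is the middle value at position 4: 6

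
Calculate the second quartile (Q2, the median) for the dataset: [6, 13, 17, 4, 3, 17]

9.5

Step 1: Sort the data: [3, 4, 6, 13, 17, 17]
Step 2: n = 6
Step 3: Q2 is the median. Since n is even, it is the average of the values at positions 3 and 4:
  Q2 = (6 + 13) / 2 = 9.5
Step 4: Q2 = 9.5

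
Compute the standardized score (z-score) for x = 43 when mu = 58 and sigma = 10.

-1.5

Step 1: Recall the z-score formula: z = (x - mu) / sigma
Step 2: Substitute values: z = (43 - 58) / 10
Step 3: z = -15 / 10 = -1.5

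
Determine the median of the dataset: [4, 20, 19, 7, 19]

19

Step 1: Sort the data in ascending order: [4, 7, 19, 19, 20]
Step 2: The number of values is n = 5.
Step 3: Since n is odd, the median is the middle value at position 3: 19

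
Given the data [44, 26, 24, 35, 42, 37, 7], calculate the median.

35

Step 1: Sort the data in ascending order: [7, 24, 26, 35, 37, 42, 44]
Step 2: The number of values is n = 7.
Step 3: Since n is odd, the median is the middle value at position 4: 35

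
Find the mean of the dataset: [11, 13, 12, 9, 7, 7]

9.8333

Step 1: Sum all values: 11 + 13 + 12 + 9 + 7 + 7 = 59
Step 2: Count the number of values: n = 6
Step 3: Mean = sum / n = 59 / 6 = 9.8333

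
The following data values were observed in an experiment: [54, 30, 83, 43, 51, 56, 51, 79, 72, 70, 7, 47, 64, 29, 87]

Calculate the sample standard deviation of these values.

22.0806

Step 1: Compute the mean: 54.8667
Step 2: Sum of squared deviations from the mean: 6825.7333
Step 3: Sample variance = 6825.7333 / 14 = 487.5524
Step 4: Standard deviation = sqrt(487.5524) = 22.0806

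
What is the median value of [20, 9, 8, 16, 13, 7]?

11

Step 1: Sort the data in ascending order: [7, 8, 9, 13, 16, 20]
Step 2: The number of values is n = 6.
Step 3: Since n is even, the median is the average of positions 3 and 4:
  Median = (9 + 13) / 2 = 11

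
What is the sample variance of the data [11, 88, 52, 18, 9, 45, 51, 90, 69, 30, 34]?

806.1636

Step 1: Compute the mean: (11 + 88 + 52 + 18 + 9 + 45 + 51 + 90 + 69 + 30 + 34) / 11 = 45.1818
Step 2: Compute squared deviations from the mean:
  (11 - 45.1818)^2 = 1168.3967
  (88 - 45.1818)^2 = 1833.3967
  (52 - 45.1818)^2 = 46.4876
  (18 - 45.1818)^2 = 738.8512
  (9 - 45.1818)^2 = 1309.124
  (45 - 45.1818)^2 = 0.0331
  (51 - 45.1818)^2 = 33.8512
  (90 - 45.1818)^2 = 2008.6694
  (69 - 45.1818)^2 = 567.3058
  (30 - 45.1818)^2 = 230.4876
  (34 - 45.1818)^2 = 125.0331
Step 3: Sum of squared deviations = 8061.6364
Step 4: Sample variance = 8061.6364 / 10 = 806.1636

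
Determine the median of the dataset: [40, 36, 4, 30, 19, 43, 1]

30

Step 1: Sort the data in ascending order: [1, 4, 19, 30, 36, 40, 43]
Step 2: The number of values is n = 7.
Step 3: Since n is odd, the median is the middle value at position 4: 30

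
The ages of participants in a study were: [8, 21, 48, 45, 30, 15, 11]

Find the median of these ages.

21

Step 1: Sort the data in ascending order: [8, 11, 15, 21, 30, 45, 48]
Step 2: The number of values is n = 7.
Step 3: Since n is odd, the median is the middle value at position 4: 21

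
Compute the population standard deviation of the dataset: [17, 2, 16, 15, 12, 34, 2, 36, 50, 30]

14.8135

Step 1: Compute the mean: 21.4
Step 2: Sum of squared deviations from the mean: 2194.4
Step 3: Population variance = 2194.4 / 10 = 219.44
Step 4: Standard deviation = sqrt(219.44) = 14.8135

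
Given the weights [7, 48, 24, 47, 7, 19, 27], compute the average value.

25.5714

Step 1: Sum all values: 7 + 48 + 24 + 47 + 7 + 19 + 27 = 179
Step 2: Count the number of values: n = 7
Step 3: Mean = sum / n = 179 / 7 = 25.5714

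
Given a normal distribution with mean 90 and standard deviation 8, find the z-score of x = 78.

-1.5

Step 1: Recall the z-score formula: z = (x - mu) / sigma
Step 2: Substitute values: z = (78 - 90) / 8
Step 3: z = -12 / 8 = -1.5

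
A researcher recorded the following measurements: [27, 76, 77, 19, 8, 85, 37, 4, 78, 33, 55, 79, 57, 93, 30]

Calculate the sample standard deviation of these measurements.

29.763

Step 1: Compute the mean: 50.5333
Step 2: Sum of squared deviations from the mean: 12401.7333
Step 3: Sample variance = 12401.7333 / 14 = 885.8381
Step 4: Standard deviation = sqrt(885.8381) = 29.763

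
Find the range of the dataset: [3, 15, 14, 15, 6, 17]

14

Step 1: Identify the maximum value: max = 17
Step 2: Identify the minimum value: min = 3
Step 3: Range = max - min = 17 - 3 = 14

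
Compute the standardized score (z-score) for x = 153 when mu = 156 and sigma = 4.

-0.75

Step 1: Recall the z-score formula: z = (x - mu) / sigma
Step 2: Substitute values: z = (153 - 156) / 4
Step 3: z = -3 / 4 = -0.75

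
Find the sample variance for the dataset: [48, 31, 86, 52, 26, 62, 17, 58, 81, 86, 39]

579.8182

Step 1: Compute the mean: (48 + 31 + 86 + 52 + 26 + 62 + 17 + 58 + 81 + 86 + 39) / 11 = 53.2727
Step 2: Compute squared deviations from the mean:
  (48 - 53.2727)^2 = 27.8017
  (31 - 53.2727)^2 = 496.0744
  (86 - 53.2727)^2 = 1071.0744
  (52 - 53.2727)^2 = 1.6198
  (26 - 53.2727)^2 = 743.8017
  (62 - 53.2727)^2 = 76.1653
  (17 - 53.2727)^2 = 1315.7107
  (58 - 53.2727)^2 = 22.3471
  (81 - 53.2727)^2 = 768.8017
  (86 - 53.2727)^2 = 1071.0744
  (39 - 53.2727)^2 = 203.7107
Step 3: Sum of squared deviations = 5798.1818
Step 4: Sample variance = 5798.1818 / 10 = 579.8182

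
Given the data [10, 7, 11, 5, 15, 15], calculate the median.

10.5

Step 1: Sort the data in ascending order: [5, 7, 10, 11, 15, 15]
Step 2: The number of values is n = 6.
Step 3: Since n is even, the median is the average of positions 3 and 4:
  Median = (10 + 11) / 2 = 10.5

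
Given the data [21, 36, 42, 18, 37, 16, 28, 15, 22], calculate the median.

22

Step 1: Sort the data in ascending order: [15, 16, 18, 21, 22, 28, 36, 37, 42]
Step 2: The number of values is n = 9.
Step 3: Since n is odd, the median is the middle value at position 5: 22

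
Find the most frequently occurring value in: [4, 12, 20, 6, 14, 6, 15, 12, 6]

6

Step 1: Count the frequency of each value:
  4: appears 1 time(s)
  6: appears 3 time(s)
  12: appears 2 time(s)
  14: appears 1 time(s)
  15: appears 1 time(s)
  20: appears 1 time(s)
Step 2: The value 6 appears most frequently (3 times).
Step 3: Mode = 6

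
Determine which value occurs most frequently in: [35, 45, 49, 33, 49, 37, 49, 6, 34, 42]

49

Step 1: Count the frequency of each value:
  6: appears 1 time(s)
  33: appears 1 time(s)
  34: appears 1 time(s)
  35: appears 1 time(s)
  37: appears 1 time(s)
  42: appears 1 time(s)
  45: appears 1 time(s)
  49: appears 3 time(s)
Step 2: The value 49 appears most frequently (3 times).
Step 3: Mode = 49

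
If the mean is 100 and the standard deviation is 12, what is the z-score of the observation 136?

3

Step 1: Recall the z-score formula: z = (x - mu) / sigma
Step 2: Substitute values: z = (136 - 100) / 12
Step 3: z = 36 / 12 = 3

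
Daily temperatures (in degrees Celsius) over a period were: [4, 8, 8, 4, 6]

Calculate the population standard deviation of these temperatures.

1.7889

Step 1: Compute the mean: 6
Step 2: Sum of squared deviations from the mean: 16
Step 3: Population variance = 16 / 5 = 3.2
Step 4: Standard deviation = sqrt(3.2) = 1.7889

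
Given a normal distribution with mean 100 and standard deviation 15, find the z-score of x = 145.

3

Step 1: Recall the z-score formula: z = (x - mu) / sigma
Step 2: Substitute values: z = (145 - 100) / 15
Step 3: z = 45 / 15 = 3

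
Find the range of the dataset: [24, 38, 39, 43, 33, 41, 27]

19

Step 1: Identify the maximum value: max = 43
Step 2: Identify the minimum value: min = 24
Step 3: Range = max - min = 43 - 24 = 19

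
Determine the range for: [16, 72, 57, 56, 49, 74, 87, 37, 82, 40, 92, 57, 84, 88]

76

Step 1: Identify the maximum value: max = 92
Step 2: Identify the minimum value: min = 16
Step 3: Range = max - min = 92 - 16 = 76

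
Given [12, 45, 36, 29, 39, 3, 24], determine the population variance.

194.6939

Step 1: Compute the mean: (12 + 45 + 36 + 29 + 39 + 3 + 24) / 7 = 26.8571
Step 2: Compute squared deviations from the mean:
  (12 - 26.8571)^2 = 220.7347
  (45 - 26.8571)^2 = 329.1633
  (36 - 26.8571)^2 = 83.5918
  (29 - 26.8571)^2 = 4.5918
  (39 - 26.8571)^2 = 147.449
  (3 - 26.8571)^2 = 569.1633
  (24 - 26.8571)^2 = 8.1633
Step 3: Sum of squared deviations = 1362.8571
Step 4: Population variance = 1362.8571 / 7 = 194.6939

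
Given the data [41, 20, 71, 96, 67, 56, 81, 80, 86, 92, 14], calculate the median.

71

Step 1: Sort the data in ascending order: [14, 20, 41, 56, 67, 71, 80, 81, 86, 92, 96]
Step 2: The number of values is n = 11.
Step 3: Since n is odd, the median is the middle value at position 6: 71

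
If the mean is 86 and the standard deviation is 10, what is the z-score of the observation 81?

-0.5

Step 1: Recall the z-score formula: z = (x - mu) / sigma
Step 2: Substitute values: z = (81 - 86) / 10
Step 3: z = -5 / 10 = -0.5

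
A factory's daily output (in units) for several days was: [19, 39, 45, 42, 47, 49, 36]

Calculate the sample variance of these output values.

102.619

Step 1: Compute the mean: (19 + 39 + 45 + 42 + 47 + 49 + 36) / 7 = 39.5714
Step 2: Compute squared deviations from the mean:
  (19 - 39.5714)^2 = 423.1837
  (39 - 39.5714)^2 = 0.3265
  (45 - 39.5714)^2 = 29.4694
  (42 - 39.5714)^2 = 5.898
  (47 - 39.5714)^2 = 55.1837
  (49 - 39.5714)^2 = 88.898
  (36 - 39.5714)^2 = 12.7551
Step 3: Sum of squared deviations = 615.7143
Step 4: Sample variance = 615.7143 / 6 = 102.619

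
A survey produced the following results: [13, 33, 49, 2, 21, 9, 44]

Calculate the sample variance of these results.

323.9524

Step 1: Compute the mean: (13 + 33 + 49 + 2 + 21 + 9 + 44) / 7 = 24.4286
Step 2: Compute squared deviations from the mean:
  (13 - 24.4286)^2 = 130.6122
  (33 - 24.4286)^2 = 73.4694
  (49 - 24.4286)^2 = 603.7551
  (2 - 24.4286)^2 = 503.0408
  (21 - 24.4286)^2 = 11.7551
  (9 - 24.4286)^2 = 238.0408
  (44 - 24.4286)^2 = 383.0408
Step 3: Sum of squared deviations = 1943.7143
Step 4: Sample variance = 1943.7143 / 6 = 323.9524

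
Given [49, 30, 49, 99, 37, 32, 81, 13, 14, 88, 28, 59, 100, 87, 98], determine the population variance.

949.1733

Step 1: Compute the mean: (49 + 30 + 49 + 99 + 37 + 32 + 81 + 13 + 14 + 88 + 28 + 59 + 100 + 87 + 98) / 15 = 57.6
Step 2: Compute squared deviations from the mean:
  (49 - 57.6)^2 = 73.96
  (30 - 57.6)^2 = 761.76
  (49 - 57.6)^2 = 73.96
  (99 - 57.6)^2 = 1713.96
  (37 - 57.6)^2 = 424.36
  (32 - 57.6)^2 = 655.36
  (81 - 57.6)^2 = 547.56
  (13 - 57.6)^2 = 1989.16
  (14 - 57.6)^2 = 1900.96
  (88 - 57.6)^2 = 924.16
  (28 - 57.6)^2 = 876.16
  (59 - 57.6)^2 = 1.96
  (100 - 57.6)^2 = 1797.76
  (87 - 57.6)^2 = 864.36
  (98 - 57.6)^2 = 1632.16
Step 3: Sum of squared deviations = 14237.6
Step 4: Population variance = 14237.6 / 15 = 949.1733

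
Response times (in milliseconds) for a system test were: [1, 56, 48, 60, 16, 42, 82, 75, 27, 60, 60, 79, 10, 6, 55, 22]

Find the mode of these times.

60

Step 1: Count the frequency of each value:
  1: appears 1 time(s)
  6: appears 1 time(s)
  10: appears 1 time(s)
  16: appears 1 time(s)
  22: appears 1 time(s)
  27: appears 1 time(s)
  42: appears 1 time(s)
  48: appears 1 time(s)
  55: appears 1 time(s)
  56: appears 1 time(s)
  60: appears 3 time(s)
  75: appears 1 time(s)
  79: appears 1 time(s)
  82: appears 1 time(s)
Step 2: The value 60 appears most frequently (3 times).
Step 3: Mode = 60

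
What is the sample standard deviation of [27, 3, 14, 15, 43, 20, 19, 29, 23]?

11.1816

Step 1: Compute the mean: 21.4444
Step 2: Sum of squared deviations from the mean: 1000.2222
Step 3: Sample variance = 1000.2222 / 8 = 125.0278
Step 4: Standard deviation = sqrt(125.0278) = 11.1816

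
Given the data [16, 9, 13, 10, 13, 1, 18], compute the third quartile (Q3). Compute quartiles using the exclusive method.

16

Step 1: Sort the data: [1, 9, 10, 13, 13, 16, 18]
Step 2: n = 7
Step 3: Using the exclusive quartile method:
  Q1 = 9
  Q2 (median) = 13
  Q3 = 16
  IQR = Q3 - Q1 = 16 - 9 = 7
Step 4: Q3 = 16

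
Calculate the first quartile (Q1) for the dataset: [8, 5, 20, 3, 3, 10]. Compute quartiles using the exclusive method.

3

Step 1: Sort the data: [3, 3, 5, 8, 10, 20]
Step 2: n = 6
Step 3: Using the exclusive quartile method:
  Q1 = 3
  Q2 (median) = 6.5
  Q3 = 12.5
  IQR = Q3 - Q1 = 12.5 - 3 = 9.5
Step 4: Q1 = 3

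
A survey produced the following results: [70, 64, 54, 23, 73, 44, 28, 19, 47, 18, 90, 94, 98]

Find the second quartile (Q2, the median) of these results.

54

Step 1: Sort the data: [18, 19, 23, 28, 44, 47, 54, 64, 70, 73, 90, 94, 98]
Step 2: n = 13
Step 3: Q2 is the median. Since n is odd, it is the middle value at position 7: 54
Step 4: Q2 = 54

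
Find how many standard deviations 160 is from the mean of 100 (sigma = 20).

3

Step 1: Recall the z-score formula: z = (x - mu) / sigma
Step 2: Substitute values: z = (160 - 100) / 20
Step 3: z = 60 / 20 = 3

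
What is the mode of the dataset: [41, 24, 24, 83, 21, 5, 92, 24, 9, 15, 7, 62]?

24

Step 1: Count the frequency of each value:
  5: appears 1 time(s)
  7: appears 1 time(s)
  9: appears 1 time(s)
  15: appears 1 time(s)
  21: appears 1 time(s)
  24: appears 3 time(s)
  41: appears 1 time(s)
  62: appears 1 time(s)
  83: appears 1 time(s)
  92: appears 1 time(s)
Step 2: The value 24 appears most frequently (3 times).
Step 3: Mode = 24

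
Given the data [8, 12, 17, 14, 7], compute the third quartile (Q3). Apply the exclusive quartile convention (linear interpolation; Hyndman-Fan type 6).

15.5

Step 1: Sort the data: [7, 8, 12, 14, 17]
Step 2: n = 5
Step 3: Using the exclusive quartile method:
  Q1 = 7.5
  Q2 (median) = 12
  Q3 = 15.5
  IQR = Q3 - Q1 = 15.5 - 7.5 = 8
Step 4: Q3 = 15.5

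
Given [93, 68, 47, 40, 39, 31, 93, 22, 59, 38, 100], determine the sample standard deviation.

27.4594

Step 1: Compute the mean: 57.2727
Step 2: Sum of squared deviations from the mean: 7540.1818
Step 3: Sample variance = 7540.1818 / 10 = 754.0182
Step 4: Standard deviation = sqrt(754.0182) = 27.4594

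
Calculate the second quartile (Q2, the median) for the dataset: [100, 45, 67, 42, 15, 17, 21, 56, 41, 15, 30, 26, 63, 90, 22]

41

Step 1: Sort the data: [15, 15, 17, 21, 22, 26, 30, 41, 42, 45, 56, 63, 67, 90, 100]
Step 2: n = 15
Step 3: Q2 is the median. Since n is odd, it is the middle value at position 8: 41
Step 4: Q2 = 41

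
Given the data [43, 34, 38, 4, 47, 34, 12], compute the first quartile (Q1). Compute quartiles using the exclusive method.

12

Step 1: Sort the data: [4, 12, 34, 34, 38, 43, 47]
Step 2: n = 7
Step 3: Using the exclusive quartile method:
  Q1 = 12
  Q2 (median) = 34
  Q3 = 43
  IQR = Q3 - Q1 = 43 - 12 = 31
Step 4: Q1 = 12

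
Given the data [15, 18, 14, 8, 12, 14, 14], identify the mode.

14

Step 1: Count the frequency of each value:
  8: appears 1 time(s)
  12: appears 1 time(s)
  14: appears 3 time(s)
  15: appears 1 time(s)
  18: appears 1 time(s)
Step 2: The value 14 appears most frequently (3 times).
Step 3: Mode = 14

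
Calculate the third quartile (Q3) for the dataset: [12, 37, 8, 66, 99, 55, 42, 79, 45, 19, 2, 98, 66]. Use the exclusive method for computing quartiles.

72.5

Step 1: Sort the data: [2, 8, 12, 19, 37, 42, 45, 55, 66, 66, 79, 98, 99]
Step 2: n = 13
Step 3: Using the exclusive quartile method:
  Q1 = 15.5
  Q2 (median) = 45
  Q3 = 72.5
  IQR = Q3 - Q1 = 72.5 - 15.5 = 57
Step 4: Q3 = 72.5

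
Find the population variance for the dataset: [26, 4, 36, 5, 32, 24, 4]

168.2041

Step 1: Compute the mean: (26 + 4 + 36 + 5 + 32 + 24 + 4) / 7 = 18.7143
Step 2: Compute squared deviations from the mean:
  (26 - 18.7143)^2 = 53.0816
  (4 - 18.7143)^2 = 216.5102
  (36 - 18.7143)^2 = 298.7959
  (5 - 18.7143)^2 = 188.0816
  (32 - 18.7143)^2 = 176.5102
  (24 - 18.7143)^2 = 27.9388
  (4 - 18.7143)^2 = 216.5102
Step 3: Sum of squared deviations = 1177.4286
Step 4: Population variance = 1177.4286 / 7 = 168.2041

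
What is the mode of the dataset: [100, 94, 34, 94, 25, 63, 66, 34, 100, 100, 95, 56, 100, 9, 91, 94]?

100

Step 1: Count the frequency of each value:
  9: appears 1 time(s)
  25: appears 1 time(s)
  34: appears 2 time(s)
  56: appears 1 time(s)
  63: appears 1 time(s)
  66: appears 1 time(s)
  91: appears 1 time(s)
  94: appears 3 time(s)
  95: appears 1 time(s)
  100: appears 4 time(s)
Step 2: The value 100 appears most frequently (4 times).
Step 3: Mode = 100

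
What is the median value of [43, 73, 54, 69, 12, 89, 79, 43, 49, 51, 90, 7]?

52.5

Step 1: Sort the data in ascending order: [7, 12, 43, 43, 49, 51, 54, 69, 73, 79, 89, 90]
Step 2: The number of values is n = 12.
Step 3: Since n is even, the median is the average of positions 6 and 7:
  Median = (51 + 54) / 2 = 52.5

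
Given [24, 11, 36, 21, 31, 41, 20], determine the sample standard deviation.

10.3233

Step 1: Compute the mean: 26.2857
Step 2: Sum of squared deviations from the mean: 639.4286
Step 3: Sample variance = 639.4286 / 6 = 106.5714
Step 4: Standard deviation = sqrt(106.5714) = 10.3233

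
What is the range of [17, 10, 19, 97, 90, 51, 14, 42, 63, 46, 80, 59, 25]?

87

Step 1: Identify the maximum value: max = 97
Step 2: Identify the minimum value: min = 10
Step 3: Range = max - min = 97 - 10 = 87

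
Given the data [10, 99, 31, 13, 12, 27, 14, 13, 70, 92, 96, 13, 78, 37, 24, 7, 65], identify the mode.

13

Step 1: Count the frequency of each value:
  7: appears 1 time(s)
  10: appears 1 time(s)
  12: appears 1 time(s)
  13: appears 3 time(s)
  14: appears 1 time(s)
  24: appears 1 time(s)
  27: appears 1 time(s)
  31: appears 1 time(s)
  37: appears 1 time(s)
  65: appears 1 time(s)
  70: appears 1 time(s)
  78: appears 1 time(s)
  92: appears 1 time(s)
  96: appears 1 time(s)
  99: appears 1 time(s)
Step 2: The value 13 appears most frequently (3 times).
Step 3: Mode = 13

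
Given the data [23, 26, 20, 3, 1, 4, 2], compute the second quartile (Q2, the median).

4

Step 1: Sort the data: [1, 2, 3, 4, 20, 23, 26]
Step 2: n = 7
Step 3: Q2 is the median. Since n is odd, it is the middle value at position 4: 4
Step 4: Q2 = 4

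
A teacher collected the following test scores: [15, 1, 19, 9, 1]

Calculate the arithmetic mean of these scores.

9

Step 1: Sum all values: 15 + 1 + 19 + 9 + 1 = 45
Step 2: Count the number of values: n = 5
Step 3: Mean = sum / n = 45 / 5 = 9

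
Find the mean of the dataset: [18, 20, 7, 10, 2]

11.4

Step 1: Sum all values: 18 + 20 + 7 + 10 + 2 = 57
Step 2: Count the number of values: n = 5
Step 3: Mean = sum / n = 57 / 5 = 11.4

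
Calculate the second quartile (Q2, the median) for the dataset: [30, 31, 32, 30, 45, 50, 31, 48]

31.5

Step 1: Sort the data: [30, 30, 31, 31, 32, 45, 48, 50]
Step 2: n = 8
Step 3: Q2 is the median. Since n is even, it is the average of the values at positions 4 and 5:
  Q2 = (31 + 32) / 2 = 31.5
Step 4: Q2 = 31.5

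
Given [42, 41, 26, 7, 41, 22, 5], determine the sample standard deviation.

15.9344

Step 1: Compute the mean: 26.2857
Step 2: Sum of squared deviations from the mean: 1523.4286
Step 3: Sample variance = 1523.4286 / 6 = 253.9048
Step 4: Standard deviation = sqrt(253.9048) = 15.9344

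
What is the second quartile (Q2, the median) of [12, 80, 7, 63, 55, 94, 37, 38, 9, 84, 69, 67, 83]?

63

Step 1: Sort the data: [7, 9, 12, 37, 38, 55, 63, 67, 69, 80, 83, 84, 94]
Step 2: n = 13
Step 3: Q2 is the median. Since n is odd, it is the middle value at position 7: 63
Step 4: Q2 = 63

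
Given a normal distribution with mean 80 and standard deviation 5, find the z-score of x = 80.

0

Step 1: Recall the z-score formula: z = (x - mu) / sigma
Step 2: Substitute values: z = (80 - 80) / 5
Step 3: z = 0 / 5 = 0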